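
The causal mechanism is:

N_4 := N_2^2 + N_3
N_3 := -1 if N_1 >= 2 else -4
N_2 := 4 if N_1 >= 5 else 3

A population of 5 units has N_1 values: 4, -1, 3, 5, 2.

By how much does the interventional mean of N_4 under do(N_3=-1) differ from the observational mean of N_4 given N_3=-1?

Every unit gets N_3=-1 under the intervention. N_4 values become 8, 8, 8, 15, 8; E[N_4|do(N_3=-1)] = 9.4.
E[N_4|N_3=-1] averages over only the 4 units with N_3=-1 (N_1 = 4, 3, 5, 2): N_4 = 8, 8, 15, 8, mean 9.75.
Difference = 9.4 − 9.75 = -0.35.

-0.35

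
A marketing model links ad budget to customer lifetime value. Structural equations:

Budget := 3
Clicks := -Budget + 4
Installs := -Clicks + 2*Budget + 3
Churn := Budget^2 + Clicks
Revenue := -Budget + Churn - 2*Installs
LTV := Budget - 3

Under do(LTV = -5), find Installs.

do(LTV=-5) replaces the equation LTV := Budget - 3 with the constant LTV = -5.
Installs is not downstream of the intervention, so its value is determined by the original equations.
Clicks = -Budget + 4  [with Budget=3]  = 1
Installs = -Clicks + 2*Budget + 3  [with Clicks=1, Budget=3]  = 8

8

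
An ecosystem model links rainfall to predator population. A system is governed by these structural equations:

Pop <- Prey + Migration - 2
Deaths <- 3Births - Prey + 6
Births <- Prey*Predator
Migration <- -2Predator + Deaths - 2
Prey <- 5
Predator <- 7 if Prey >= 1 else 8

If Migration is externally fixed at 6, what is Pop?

The intervention breaks the incoming arrows to Migration: Migration <- -2Predator + Deaths - 2 no longer applies, and Migration = 6.
Pop = Prey + Migration - 2  [with Prey=5, Migration=6]  = 9

9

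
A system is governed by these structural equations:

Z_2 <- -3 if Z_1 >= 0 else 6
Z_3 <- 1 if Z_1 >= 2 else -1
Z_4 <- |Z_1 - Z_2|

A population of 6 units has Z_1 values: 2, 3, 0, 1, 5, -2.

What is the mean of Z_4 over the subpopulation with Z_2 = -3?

5.2

E[Z_4|Z_2=-3] averages over only the 5 units with Z_2=-3 (Z_1 = 2, 3, 0, 1, 5): Z_4 = 5, 6, 3, 4, 8, mean 5.2.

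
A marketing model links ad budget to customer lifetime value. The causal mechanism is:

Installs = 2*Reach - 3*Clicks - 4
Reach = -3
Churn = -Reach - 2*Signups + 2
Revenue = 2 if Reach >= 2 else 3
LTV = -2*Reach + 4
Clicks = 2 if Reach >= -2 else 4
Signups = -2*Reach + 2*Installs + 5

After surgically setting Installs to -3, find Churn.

do(Installs=-3) replaces the equation Installs = 2*Reach - 3*Clicks - 4 with the constant Installs = -3.
Signups = -2*Reach + 2*Installs + 5  [with Reach=-3, Installs=-3]  = 5
Churn = -Reach - 2*Signups + 2  [with Reach=-3, Signups=5]  = -5

-5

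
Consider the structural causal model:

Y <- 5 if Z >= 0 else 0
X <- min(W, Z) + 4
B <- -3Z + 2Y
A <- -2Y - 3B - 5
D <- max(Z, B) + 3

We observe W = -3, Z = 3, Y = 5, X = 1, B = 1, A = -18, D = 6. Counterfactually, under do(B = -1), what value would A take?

-12

The intervention breaks the incoming arrows to B: B <- -3Z + 2Y no longer applies, and B = -1.
Y = 5 if Z >= 0 else 0  [with Z=3]  = 5
A = -2Y - 3B - 5  [with Y=5, B=-1]  = -12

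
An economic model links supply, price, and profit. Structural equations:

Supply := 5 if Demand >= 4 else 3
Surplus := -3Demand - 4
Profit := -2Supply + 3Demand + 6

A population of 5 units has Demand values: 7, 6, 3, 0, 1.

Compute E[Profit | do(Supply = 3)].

Under do(Supply=3), Supply's equation is replaced by Supply=3 for every unit. Per-unit Profit: 21, 18, 9, 0, 3. Mean = 10.2.

10.2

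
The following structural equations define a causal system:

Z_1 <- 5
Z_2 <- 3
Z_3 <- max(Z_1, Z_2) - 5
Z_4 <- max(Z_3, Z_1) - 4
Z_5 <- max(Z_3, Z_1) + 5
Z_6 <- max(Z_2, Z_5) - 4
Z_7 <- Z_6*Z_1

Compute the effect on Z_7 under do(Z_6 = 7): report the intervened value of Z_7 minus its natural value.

5

Intervening sets Z_6 = 7 and removes its equation (Z_6 <- max(Z_2, Z_5) - 4).
Z_7 = Z_6*Z_1  [with Z_6=7, Z_1=5]  = 35
Without intervention: Z_3 = max(Z_1, Z_2) - 5  [with Z_1=5, Z_2=3]  = 0; Z_5 = max(Z_3, Z_1) + 5  [with Z_3=0, Z_1=5]  = 10; Z_6 = max(Z_2, Z_5) - 4  [with Z_2=3, Z_5=10]  = 6; Z_7 = Z_6*Z_1  [with Z_6=6, Z_1=5]  = 30.
Change = 35 − 30 = 5.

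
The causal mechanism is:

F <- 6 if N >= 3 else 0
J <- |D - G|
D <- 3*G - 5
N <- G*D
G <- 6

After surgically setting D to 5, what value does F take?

6

do(D=5) replaces the equation D <- 3*G - 5 with the constant D = 5.
N = G*D  [with G=6, D=5]  = 30
F = 6 if N >= 3 else 0  [with N=30]  = 6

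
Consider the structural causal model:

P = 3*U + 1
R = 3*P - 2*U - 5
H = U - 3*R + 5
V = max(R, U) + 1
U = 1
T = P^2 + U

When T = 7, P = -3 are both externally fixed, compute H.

Setting T = 7, P = -3 by intervention discards those variables' equations.
R = 3*P - 2*U - 5  [with P=-3, U=1]  = -16
H = U - 3*R + 5  [with U=1, R=-16]  = 54

54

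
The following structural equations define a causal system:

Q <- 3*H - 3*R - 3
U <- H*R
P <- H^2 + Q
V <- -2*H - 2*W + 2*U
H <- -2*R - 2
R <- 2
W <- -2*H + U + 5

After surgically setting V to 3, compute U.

-12

Under do(V=3), the mechanism V <- -2*H - 2*W + 2*U is discarded; V is fixed at 3.
Since U is not a descendant of the intervened variable, it is unaffected.
H = -2*R - 2  [with R=2]  = -6
U = H*R  [with H=-6, R=2]  = -12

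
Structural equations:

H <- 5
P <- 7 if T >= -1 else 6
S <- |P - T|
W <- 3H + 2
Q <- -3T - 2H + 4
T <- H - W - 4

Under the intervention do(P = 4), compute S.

The intervention breaks the incoming arrows to P: P <- 7 if T >= -1 else 6 no longer applies, and P = 4.
W = 3H + 2  [with H=5]  = 17
T = H - W - 4  [with H=5, W=17]  = -16
S = |P - T|  [with P=4, T=-16]  = 20

20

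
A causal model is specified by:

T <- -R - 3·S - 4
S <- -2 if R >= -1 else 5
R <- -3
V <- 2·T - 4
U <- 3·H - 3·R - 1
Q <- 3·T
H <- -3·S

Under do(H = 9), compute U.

35

Intervening sets H = 9 and removes its equation (H <- -3·S).
U = 3·H - 3·R - 1  [with H=9, R=-3]  = 35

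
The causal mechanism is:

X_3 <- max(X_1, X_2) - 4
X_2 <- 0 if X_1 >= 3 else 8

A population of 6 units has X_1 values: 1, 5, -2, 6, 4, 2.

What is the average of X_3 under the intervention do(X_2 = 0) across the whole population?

The intervention sets X_2=0 in all 6 units regardless of X_1. Recomputing X_3 per unit gives -3, 1, -4, 2, 0, -2; average -1.

-1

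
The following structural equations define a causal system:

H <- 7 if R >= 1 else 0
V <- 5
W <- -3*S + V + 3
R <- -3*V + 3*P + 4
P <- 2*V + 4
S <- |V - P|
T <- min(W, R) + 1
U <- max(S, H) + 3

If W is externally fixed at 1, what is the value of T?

2

The intervention breaks the incoming arrows to W: W <- -3*S + V + 3 no longer applies, and W = 1.
P = 2*V + 4  [with V=5]  = 14
R = -3*V + 3*P + 4  [with V=5, P=14]  = 31
T = min(W, R) + 1  [with W=1, R=31]  = 2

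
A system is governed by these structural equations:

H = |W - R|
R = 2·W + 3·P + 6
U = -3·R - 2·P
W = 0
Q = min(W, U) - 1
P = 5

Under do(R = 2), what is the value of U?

-16

do(R=2) replaces the equation R = 2·W + 3·P + 6 with the constant R = 2.
U = -3·R - 2·P  [with R=2, P=5]  = -16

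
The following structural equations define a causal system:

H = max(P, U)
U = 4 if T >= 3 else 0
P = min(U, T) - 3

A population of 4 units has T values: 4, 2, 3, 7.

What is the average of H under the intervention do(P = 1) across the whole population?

3.25

Every unit gets P=1 under the intervention. H values become 4, 1, 4, 4; E[H|do(P=1)] = 3.25.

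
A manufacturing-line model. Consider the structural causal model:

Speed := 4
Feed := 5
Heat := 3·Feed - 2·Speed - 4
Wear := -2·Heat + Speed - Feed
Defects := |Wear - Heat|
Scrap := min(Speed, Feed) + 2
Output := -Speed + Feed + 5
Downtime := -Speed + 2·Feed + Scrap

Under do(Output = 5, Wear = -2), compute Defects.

Under do(Output = 5, Wear = -2), each intervened variable's structural equation is replaced by its fixed value.
Heat = 3·Feed - 2·Speed - 4  [with Feed=5, Speed=4]  = 3
Defects = |Wear - Heat|  [with Wear=-2, Heat=3]  = 5

5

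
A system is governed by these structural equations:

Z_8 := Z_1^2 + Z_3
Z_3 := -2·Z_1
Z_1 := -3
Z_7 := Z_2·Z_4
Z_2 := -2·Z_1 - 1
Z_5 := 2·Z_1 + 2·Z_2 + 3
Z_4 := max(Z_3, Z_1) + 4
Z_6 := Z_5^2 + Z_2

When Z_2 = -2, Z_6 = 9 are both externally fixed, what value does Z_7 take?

Setting Z_2 = -2, Z_6 = 9 by intervention discards those variables' equations.
Z_3 = -2·Z_1  [with Z_1=-3]  = 6
Z_4 = max(Z_3, Z_1) + 4  [with Z_3=6, Z_1=-3]  = 10
Z_7 = Z_2·Z_4  [with Z_2=-2, Z_4=10]  = -20

-20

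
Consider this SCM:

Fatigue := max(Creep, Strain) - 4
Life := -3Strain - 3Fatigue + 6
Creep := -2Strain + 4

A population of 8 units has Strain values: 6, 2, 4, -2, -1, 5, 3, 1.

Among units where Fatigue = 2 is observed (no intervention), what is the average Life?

Conditioning on Fatigue=2 selects the 2 unit(s) with Strain ∈ {6, -1}. Their Life values: -18, 3. Mean = -7.5.

-7.5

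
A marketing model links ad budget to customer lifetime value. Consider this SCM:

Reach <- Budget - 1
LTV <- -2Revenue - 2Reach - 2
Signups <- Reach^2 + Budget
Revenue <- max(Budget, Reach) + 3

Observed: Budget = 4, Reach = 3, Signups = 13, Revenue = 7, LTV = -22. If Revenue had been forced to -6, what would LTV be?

Intervening sets Revenue = -6 and removes its equation (Revenue <- max(Budget, Reach) + 3).
Reach = Budget - 1  [with Budget=4]  = 3
LTV = -2Revenue - 2Reach - 2  [with Revenue=-6, Reach=3]  = 4

4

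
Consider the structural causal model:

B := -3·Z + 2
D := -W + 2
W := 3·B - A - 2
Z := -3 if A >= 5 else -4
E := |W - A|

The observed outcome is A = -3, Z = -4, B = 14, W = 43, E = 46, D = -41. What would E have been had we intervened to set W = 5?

8

Intervening sets W = 5 and removes its equation (W := 3·B - A - 2).
E = |W - A|  [with W=5, A=-3]  = 8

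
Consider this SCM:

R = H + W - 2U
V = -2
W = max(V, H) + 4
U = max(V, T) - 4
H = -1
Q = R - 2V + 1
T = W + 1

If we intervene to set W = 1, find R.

The intervention breaks the incoming arrows to W: W = max(V, H) + 4 no longer applies, and W = 1.
T = W + 1  [with W=1]  = 2
U = max(V, T) - 4  [with V=-2, T=2]  = -2
R = H + W - 2U  [with H=-1, W=1, U=-2]  = 4

4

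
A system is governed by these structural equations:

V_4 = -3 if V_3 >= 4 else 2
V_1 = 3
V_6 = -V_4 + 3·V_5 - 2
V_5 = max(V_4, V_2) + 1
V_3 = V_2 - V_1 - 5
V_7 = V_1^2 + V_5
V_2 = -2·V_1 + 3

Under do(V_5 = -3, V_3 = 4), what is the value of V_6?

The joint intervention fixes V_5 = -3, V_3 = 4, removing each variable's own equation.
V_4 = -3 if V_3 >= 4 else 2  [with V_3=4]  = -3
V_6 = -V_4 + 3·V_5 - 2  [with V_4=-3, V_5=-3]  = -8

-8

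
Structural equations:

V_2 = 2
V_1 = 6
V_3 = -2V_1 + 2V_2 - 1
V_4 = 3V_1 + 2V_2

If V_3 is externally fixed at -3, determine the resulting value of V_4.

The intervention breaks the incoming arrows to V_3: V_3 = -2V_1 + 2V_2 - 1 no longer applies, and V_3 = -3.
V_4 is not downstream of the intervention, so its value is determined by the original equations.
V_4 = 3V_1 + 2V_2  [with V_1=6, V_2=2]  = 22

22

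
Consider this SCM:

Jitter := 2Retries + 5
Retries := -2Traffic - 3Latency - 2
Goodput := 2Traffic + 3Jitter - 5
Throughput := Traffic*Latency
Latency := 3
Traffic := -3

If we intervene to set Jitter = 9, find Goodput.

16

Under do(Jitter=9), the mechanism Jitter := 2Retries + 5 is discarded; Jitter is fixed at 9.
Goodput = 2Traffic + 3Jitter - 5  [with Traffic=-3, Jitter=9]  = 16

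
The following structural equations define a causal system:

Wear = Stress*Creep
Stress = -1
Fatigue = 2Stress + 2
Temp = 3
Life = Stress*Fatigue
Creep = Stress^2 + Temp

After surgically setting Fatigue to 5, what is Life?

The intervention breaks the incoming arrows to Fatigue: Fatigue = 2Stress + 2 no longer applies, and Fatigue = 5.
Life = Stress*Fatigue  [with Stress=-1, Fatigue=5]  = -5

-5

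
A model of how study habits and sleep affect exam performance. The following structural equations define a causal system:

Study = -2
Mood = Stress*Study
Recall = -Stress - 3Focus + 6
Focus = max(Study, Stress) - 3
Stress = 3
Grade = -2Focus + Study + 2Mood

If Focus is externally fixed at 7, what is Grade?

The intervention breaks the incoming arrows to Focus: Focus = max(Study, Stress) - 3 no longer applies, and Focus = 7.
Mood = Stress*Study  [with Stress=3, Study=-2]  = -6
Grade = -2Focus + Study + 2Mood  [with Focus=7, Study=-2, Mood=-6]  = -28

-28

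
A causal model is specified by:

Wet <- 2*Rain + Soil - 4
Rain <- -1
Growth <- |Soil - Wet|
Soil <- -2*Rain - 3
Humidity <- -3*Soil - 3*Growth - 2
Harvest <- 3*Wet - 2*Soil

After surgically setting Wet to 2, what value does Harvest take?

The intervention breaks the incoming arrows to Wet: Wet <- 2*Rain + Soil - 4 no longer applies, and Wet = 2.
Soil = -2*Rain - 3  [with Rain=-1]  = -1
Harvest = 3*Wet - 2*Soil  [with Wet=2, Soil=-1]  = 8

8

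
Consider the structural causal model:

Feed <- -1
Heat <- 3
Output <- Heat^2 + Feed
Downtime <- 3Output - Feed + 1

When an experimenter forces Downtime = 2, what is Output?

8

Under do(Downtime=2), the mechanism Downtime <- 3Output - Feed + 1 is discarded; Downtime is fixed at 2.
Since Output is not a descendant of the intervened variable, it is unaffected.
Output = Heat^2 + Feed  [with Heat=3, Feed=-1]  = 8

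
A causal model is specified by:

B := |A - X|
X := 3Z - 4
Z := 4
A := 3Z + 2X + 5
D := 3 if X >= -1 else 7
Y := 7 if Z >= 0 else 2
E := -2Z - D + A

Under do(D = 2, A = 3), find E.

Setting D = 2, A = 3 by intervention discards those variables' equations.
E = -2Z - D + A  [with Z=4, D=2, A=3]  = -7

-7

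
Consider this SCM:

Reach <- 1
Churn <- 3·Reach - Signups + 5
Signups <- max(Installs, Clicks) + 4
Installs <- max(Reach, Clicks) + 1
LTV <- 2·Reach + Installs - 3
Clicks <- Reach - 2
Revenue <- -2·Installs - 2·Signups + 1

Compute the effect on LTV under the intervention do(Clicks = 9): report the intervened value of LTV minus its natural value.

8

Under do(Clicks=9), the mechanism Clicks <- Reach - 2 is discarded; Clicks is fixed at 9.
Installs = max(Reach, Clicks) + 1  [with Reach=1, Clicks=9]  = 10
LTV = 2·Reach + Installs - 3  [with Reach=1, Installs=10]  = 9
Without intervention: Clicks = Reach - 2  [with Reach=1]  = -1; Installs = max(Reach, Clicks) + 1  [with Reach=1, Clicks=-1]  = 2; LTV = 2·Reach + Installs - 3  [with Reach=1, Installs=2]  = 1.
Change = 9 − 1 = 8.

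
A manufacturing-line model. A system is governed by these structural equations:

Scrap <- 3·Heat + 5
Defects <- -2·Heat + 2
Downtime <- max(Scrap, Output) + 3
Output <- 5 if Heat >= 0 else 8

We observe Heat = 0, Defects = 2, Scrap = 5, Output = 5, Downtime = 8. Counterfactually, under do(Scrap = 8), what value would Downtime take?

do(Scrap=8) replaces the equation Scrap <- 3·Heat + 5 with the constant Scrap = 8.
Output = 5 if Heat >= 0 else 8  [with Heat=0]  = 5
Downtime = max(Scrap, Output) + 3  [with Scrap=8, Output=5]  = 11

11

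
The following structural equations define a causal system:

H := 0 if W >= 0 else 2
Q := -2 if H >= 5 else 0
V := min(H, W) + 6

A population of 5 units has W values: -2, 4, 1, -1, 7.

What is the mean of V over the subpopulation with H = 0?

Conditioning on H=0 selects the 3 unit(s) with W ∈ {4, 1, 7}. Their V values: 6, 6, 6. Mean = 6.

6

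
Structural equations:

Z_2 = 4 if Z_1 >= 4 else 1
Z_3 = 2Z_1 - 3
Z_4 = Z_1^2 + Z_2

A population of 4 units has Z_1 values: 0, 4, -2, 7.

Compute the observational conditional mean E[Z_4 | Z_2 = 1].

3

Conditioning on Z_2=1 selects the 2 unit(s) with Z_1 ∈ {0, -2}. Their Z_4 values: 1, 5. Mean = 3.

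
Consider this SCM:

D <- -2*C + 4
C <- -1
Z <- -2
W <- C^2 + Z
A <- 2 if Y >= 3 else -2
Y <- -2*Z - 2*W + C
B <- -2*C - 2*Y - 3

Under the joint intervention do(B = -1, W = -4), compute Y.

Under do(B = -1, W = -4), each intervened variable's structural equation is replaced by its fixed value.
Y = -2*Z - 2*W + C  [with Z=-2, W=-4, C=-1]  = 11

11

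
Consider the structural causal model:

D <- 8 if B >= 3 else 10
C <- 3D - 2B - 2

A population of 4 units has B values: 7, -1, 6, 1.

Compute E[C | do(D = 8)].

15.5

do(D=8) breaks D's dependence on B. With D=8 fixed, C across the units is 8, 24, 10, 20, mean 15.5.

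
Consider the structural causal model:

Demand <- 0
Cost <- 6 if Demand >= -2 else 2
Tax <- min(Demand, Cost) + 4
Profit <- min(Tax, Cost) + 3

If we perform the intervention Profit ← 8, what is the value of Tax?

4

Under do(Profit=8), the mechanism Profit <- min(Tax, Cost) + 3 is discarded; Profit is fixed at 8.
Since Tax is not a descendant of the intervened variable, it is unaffected.
Cost = 6 if Demand >= -2 else 2  [with Demand=0]  = 6
Tax = min(Demand, Cost) + 4  [with Demand=0, Cost=6]  = 4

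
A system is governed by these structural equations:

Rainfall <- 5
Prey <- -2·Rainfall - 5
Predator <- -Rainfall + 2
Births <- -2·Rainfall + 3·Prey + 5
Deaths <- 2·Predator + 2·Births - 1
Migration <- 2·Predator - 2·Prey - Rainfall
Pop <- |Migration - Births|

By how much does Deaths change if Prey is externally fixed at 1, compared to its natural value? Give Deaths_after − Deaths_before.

do(Prey=1) replaces the equation Prey <- -2·Rainfall - 5 with the constant Prey = 1.
Predator = -Rainfall + 2  [with Rainfall=5]  = -3
Births = -2·Rainfall + 3·Prey + 5  [with Rainfall=5, Prey=1]  = -2
Deaths = 2·Predator + 2·Births - 1  [with Predator=-3, Births=-2]  = -11
Without intervention: Prey = -2·Rainfall - 5  [with Rainfall=5]  = -15; Predator = -Rainfall + 2  [with Rainfall=5]  = -3; Births = -2·Rainfall + 3·Prey + 5  [with Rainfall=5, Prey=-15]  = -50; Deaths = 2·Predator + 2·Births - 1  [with Predator=-3, Births=-50]  = -107.
Change = -11 − (-107) = 96.

96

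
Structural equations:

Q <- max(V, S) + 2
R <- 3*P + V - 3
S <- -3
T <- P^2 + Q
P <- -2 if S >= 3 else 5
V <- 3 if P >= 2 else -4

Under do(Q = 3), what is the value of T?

The intervention breaks the incoming arrows to Q: Q <- max(V, S) + 2 no longer applies, and Q = 3.
P = -2 if S >= 3 else 5  [with S=-3]  = 5
T = P^2 + Q  [with P=5, Q=3]  = 28

28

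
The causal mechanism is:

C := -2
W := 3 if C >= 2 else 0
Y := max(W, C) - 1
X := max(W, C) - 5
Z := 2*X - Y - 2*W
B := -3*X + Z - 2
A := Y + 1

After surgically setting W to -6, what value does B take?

20

Under do(W=-6), the mechanism W := 3 if C >= 2 else 0 is discarded; W is fixed at -6.
Y = max(W, C) - 1  [with W=-6, C=-2]  = -3
X = max(W, C) - 5  [with W=-6, C=-2]  = -7
Z = 2*X - Y - 2*W  [with X=-7, Y=-3, W=-6]  = 1
B = -3*X + Z - 2  [with X=-7, Z=1]  = 20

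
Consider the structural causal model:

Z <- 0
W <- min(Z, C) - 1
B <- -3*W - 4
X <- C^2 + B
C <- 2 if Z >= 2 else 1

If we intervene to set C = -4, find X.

27

do(C=-4) replaces the equation C <- 2 if Z >= 2 else 1 with the constant C = -4.
W = min(Z, C) - 1  [with Z=0, C=-4]  = -5
B = -3*W - 4  [with W=-5]  = 11
X = C^2 + B  [with C=-4, B=11]  = 27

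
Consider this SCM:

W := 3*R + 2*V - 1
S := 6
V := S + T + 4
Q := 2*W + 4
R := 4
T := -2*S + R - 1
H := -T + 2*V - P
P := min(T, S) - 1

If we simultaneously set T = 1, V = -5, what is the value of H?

-11

Under do(T = 1, V = -5), each intervened variable's structural equation is replaced by its fixed value.
P = min(T, S) - 1  [with T=1, S=6]  = 0
H = -T + 2*V - P  [with T=1, V=-5, P=0]  = -11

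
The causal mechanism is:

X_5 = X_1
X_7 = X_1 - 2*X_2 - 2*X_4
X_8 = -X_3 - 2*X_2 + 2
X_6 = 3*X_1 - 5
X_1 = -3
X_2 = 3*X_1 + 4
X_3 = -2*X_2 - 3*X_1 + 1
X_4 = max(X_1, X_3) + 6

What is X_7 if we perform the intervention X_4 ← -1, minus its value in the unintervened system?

54

The intervention breaks the incoming arrows to X_4: X_4 = max(X_1, X_3) + 6 no longer applies, and X_4 = -1.
X_2 = 3*X_1 + 4  [with X_1=-3]  = -5
X_7 = X_1 - 2*X_2 - 2*X_4  [with X_1=-3, X_2=-5, X_4=-1]  = 9
Without intervention: X_2 = 3*X_1 + 4  [with X_1=-3]  = -5; X_3 = -2*X_2 - 3*X_1 + 1  [with X_2=-5, X_1=-3]  = 20; X_4 = max(X_1, X_3) + 6  [with X_1=-3, X_3=20]  = 26; X_7 = X_1 - 2*X_2 - 2*X_4  [with X_1=-3, X_2=-5, X_4=26]  = -45.
Change = 9 − (-45) = 54.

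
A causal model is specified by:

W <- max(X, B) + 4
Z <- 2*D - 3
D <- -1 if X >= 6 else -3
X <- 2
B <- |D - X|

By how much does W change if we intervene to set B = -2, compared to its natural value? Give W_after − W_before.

do(B=-2) replaces the equation B <- |D - X| with the constant B = -2.
W = max(X, B) + 4  [with X=2, B=-2]  = 6
Without intervention: D = -1 if X >= 6 else -3  [with X=2]  = -3; B = |D - X|  [with D=-3, X=2]  = 5; W = max(X, B) + 4  [with X=2, B=5]  = 9.
Change = 6 − 9 = -3.

-3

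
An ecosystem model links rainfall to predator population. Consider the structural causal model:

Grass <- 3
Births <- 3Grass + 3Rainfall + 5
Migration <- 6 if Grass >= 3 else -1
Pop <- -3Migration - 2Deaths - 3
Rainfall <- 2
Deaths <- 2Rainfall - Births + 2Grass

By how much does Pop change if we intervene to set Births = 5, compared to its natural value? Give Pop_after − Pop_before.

-30

The intervention breaks the incoming arrows to Births: Births <- 3Grass + 3Rainfall + 5 no longer applies, and Births = 5.
Deaths = 2Rainfall - Births + 2Grass  [with Rainfall=2, Births=5, Grass=3]  = 5
Migration = 6 if Grass >= 3 else -1  [with Grass=3]  = 6
Pop = -3Migration - 2Deaths - 3  [with Migration=6, Deaths=5]  = -31
Without intervention: Births = 3Grass + 3Rainfall + 5  [with Grass=3, Rainfall=2]  = 20; Deaths = 2Rainfall - Births + 2Grass  [with Rainfall=2, Births=20, Grass=3]  = -10; Migration = 6 if Grass >= 3 else -1  [with Grass=3]  = 6; Pop = -3Migration - 2Deaths - 3  [with Migration=6, Deaths=-10]  = -1.
Change = -31 − (-1) = -30.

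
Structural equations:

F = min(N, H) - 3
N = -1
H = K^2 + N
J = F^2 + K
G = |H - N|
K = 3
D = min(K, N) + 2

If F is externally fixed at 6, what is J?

39

Intervening sets F = 6 and removes its equation (F = min(N, H) - 3).
J = F^2 + K  [with F=6, K=3]  = 39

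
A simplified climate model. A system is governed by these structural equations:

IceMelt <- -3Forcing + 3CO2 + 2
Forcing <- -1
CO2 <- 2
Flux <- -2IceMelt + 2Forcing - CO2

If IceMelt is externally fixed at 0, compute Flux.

-4

The intervention breaks the incoming arrows to IceMelt: IceMelt <- -3Forcing + 3CO2 + 2 no longer applies, and IceMelt = 0.
Flux = -2IceMelt + 2Forcing - CO2  [with IceMelt=0, Forcing=-1, CO2=2]  = -4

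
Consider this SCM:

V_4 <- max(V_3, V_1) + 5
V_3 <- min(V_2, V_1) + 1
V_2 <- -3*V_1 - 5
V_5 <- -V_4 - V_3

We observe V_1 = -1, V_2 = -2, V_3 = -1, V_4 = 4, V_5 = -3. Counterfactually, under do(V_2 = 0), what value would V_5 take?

-5

do(V_2=0) replaces the equation V_2 <- -3*V_1 - 5 with the constant V_2 = 0.
V_3 = min(V_2, V_1) + 1  [with V_2=0, V_1=-1]  = 0
V_4 = max(V_3, V_1) + 5  [with V_3=0, V_1=-1]  = 5
V_5 = -V_4 - V_3  [with V_4=5, V_3=0]  = -5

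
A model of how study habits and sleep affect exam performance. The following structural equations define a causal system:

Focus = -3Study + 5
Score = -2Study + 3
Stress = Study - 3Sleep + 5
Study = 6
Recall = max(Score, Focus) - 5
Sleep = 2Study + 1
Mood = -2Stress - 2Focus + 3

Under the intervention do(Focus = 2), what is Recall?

The intervention breaks the incoming arrows to Focus: Focus = -3Study + 5 no longer applies, and Focus = 2.
Score = -2Study + 3  [with Study=6]  = -9
Recall = max(Score, Focus) - 5  [with Score=-9, Focus=2]  = -3

-3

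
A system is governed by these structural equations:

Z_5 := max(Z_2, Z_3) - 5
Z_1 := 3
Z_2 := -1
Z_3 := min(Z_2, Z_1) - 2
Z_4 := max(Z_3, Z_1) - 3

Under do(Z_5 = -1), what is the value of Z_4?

The intervention breaks the incoming arrows to Z_5: Z_5 := max(Z_2, Z_3) - 5 no longer applies, and Z_5 = -1.
Since Z_4 is not a descendant of the intervened variable, it is unaffected.
Z_3 = min(Z_2, Z_1) - 2  [with Z_2=-1, Z_1=3]  = -3
Z_4 = max(Z_3, Z_1) - 3  [with Z_3=-3, Z_1=3]  = 0

0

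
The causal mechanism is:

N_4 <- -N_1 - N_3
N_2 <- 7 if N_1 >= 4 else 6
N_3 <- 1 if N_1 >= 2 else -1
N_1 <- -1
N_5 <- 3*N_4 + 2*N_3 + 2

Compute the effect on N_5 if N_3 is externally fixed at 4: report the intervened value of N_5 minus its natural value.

do(N_3=4) replaces the equation N_3 <- 1 if N_1 >= 2 else -1 with the constant N_3 = 4.
N_4 = -N_1 - N_3  [with N_1=-1, N_3=4]  = -3
N_5 = 3*N_4 + 2*N_3 + 2  [with N_4=-3, N_3=4]  = 1
Without intervention: N_3 = 1 if N_1 >= 2 else -1  [with N_1=-1]  = -1; N_4 = -N_1 - N_3  [with N_1=-1, N_3=-1]  = 2; N_5 = 3*N_4 + 2*N_3 + 2  [with N_4=2, N_3=-1]  = 6.
Change = 1 − 6 = -5.

-5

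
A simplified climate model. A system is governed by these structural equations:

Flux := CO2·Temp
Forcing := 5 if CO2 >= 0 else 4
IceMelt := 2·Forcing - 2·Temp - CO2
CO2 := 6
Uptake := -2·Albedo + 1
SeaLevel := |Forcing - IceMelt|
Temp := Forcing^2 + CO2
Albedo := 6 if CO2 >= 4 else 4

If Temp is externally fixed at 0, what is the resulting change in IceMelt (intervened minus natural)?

62

The intervention breaks the incoming arrows to Temp: Temp := Forcing^2 + CO2 no longer applies, and Temp = 0.
Forcing = 5 if CO2 >= 0 else 4  [with CO2=6]  = 5
IceMelt = 2·Forcing - 2·Temp - CO2  [with Forcing=5, Temp=0, CO2=6]  = 4
Without intervention: Forcing = 5 if CO2 >= 0 else 4  [with CO2=6]  = 5; Temp = Forcing^2 + CO2  [with Forcing=5, CO2=6]  = 31; IceMelt = 2·Forcing - 2·Temp - CO2  [with Forcing=5, Temp=31, CO2=6]  = -58.
Change = 4 − (-58) = 62.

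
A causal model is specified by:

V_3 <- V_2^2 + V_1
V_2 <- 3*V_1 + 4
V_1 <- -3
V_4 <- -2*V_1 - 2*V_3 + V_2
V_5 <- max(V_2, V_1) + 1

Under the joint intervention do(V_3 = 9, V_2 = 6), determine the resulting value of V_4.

-6

The joint intervention fixes V_3 = 9, V_2 = 6, removing each variable's own equation.
V_4 = -2*V_1 - 2*V_3 + V_2  [with V_1=-3, V_3=9, V_2=6]  = -6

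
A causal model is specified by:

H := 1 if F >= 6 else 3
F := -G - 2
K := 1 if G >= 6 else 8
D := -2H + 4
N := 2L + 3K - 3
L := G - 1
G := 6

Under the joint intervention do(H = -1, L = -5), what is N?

Under do(H = -1, L = -5), each intervened variable's structural equation is replaced by its fixed value.
K = 1 if G >= 6 else 8  [with G=6]  = 1
N = 2L + 3K - 3  [with L=-5, K=1]  = -10

-10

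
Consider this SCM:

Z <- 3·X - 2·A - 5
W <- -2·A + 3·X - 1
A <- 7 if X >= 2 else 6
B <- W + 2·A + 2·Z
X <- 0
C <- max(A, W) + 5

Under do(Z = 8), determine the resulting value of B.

Under do(Z=8), the mechanism Z <- 3·X - 2·A - 5 is discarded; Z is fixed at 8.
A = 7 if X >= 2 else 6  [with X=0]  = 6
W = -2·A + 3·X - 1  [with A=6, X=0]  = -13
B = W + 2·A + 2·Z  [with W=-13, A=6, Z=8]  = 15

15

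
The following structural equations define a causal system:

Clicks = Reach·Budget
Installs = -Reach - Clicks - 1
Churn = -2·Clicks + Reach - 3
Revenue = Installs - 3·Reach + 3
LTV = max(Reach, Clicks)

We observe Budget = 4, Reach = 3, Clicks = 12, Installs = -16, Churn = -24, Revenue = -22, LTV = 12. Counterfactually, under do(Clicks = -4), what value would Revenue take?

-6

The intervention breaks the incoming arrows to Clicks: Clicks = Reach·Budget no longer applies, and Clicks = -4.
Installs = -Reach - Clicks - 1  [with Reach=3, Clicks=-4]  = 0
Revenue = Installs - 3·Reach + 3  [with Installs=0, Reach=3]  = -6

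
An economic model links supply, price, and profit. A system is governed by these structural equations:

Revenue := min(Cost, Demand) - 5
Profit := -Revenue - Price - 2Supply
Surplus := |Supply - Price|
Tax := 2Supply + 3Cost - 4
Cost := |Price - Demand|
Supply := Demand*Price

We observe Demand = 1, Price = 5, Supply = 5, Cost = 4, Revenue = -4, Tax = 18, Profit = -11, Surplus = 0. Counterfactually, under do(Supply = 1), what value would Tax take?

10

The intervention breaks the incoming arrows to Supply: Supply := Demand*Price no longer applies, and Supply = 1.
Cost = |Price - Demand|  [with Price=5, Demand=1]  = 4
Tax = 2Supply + 3Cost - 4  [with Supply=1, Cost=4]  = 10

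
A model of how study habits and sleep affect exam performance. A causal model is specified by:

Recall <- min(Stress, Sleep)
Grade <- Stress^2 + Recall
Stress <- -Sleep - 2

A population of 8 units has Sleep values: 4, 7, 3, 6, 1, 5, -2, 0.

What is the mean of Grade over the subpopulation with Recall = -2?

E[Grade|Recall=-2] averages over only the 2 units with Recall=-2 (Sleep = -2, 0): Grade = -2, 2, mean 0.

0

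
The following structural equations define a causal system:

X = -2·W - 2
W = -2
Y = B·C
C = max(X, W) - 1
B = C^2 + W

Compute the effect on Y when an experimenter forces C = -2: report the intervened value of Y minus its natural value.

do(C=-2) replaces the equation C = max(X, W) - 1 with the constant C = -2.
B = C^2 + W  [with C=-2, W=-2]  = 2
Y = B·C  [with B=2, C=-2]  = -4
Without intervention: X = -2·W - 2  [with W=-2]  = 2; C = max(X, W) - 1  [with X=2, W=-2]  = 1; B = C^2 + W  [with C=1, W=-2]  = -1; Y = B·C  [with B=-1, C=1]  = -1.
Change = -4 − (-1) = -3.

-3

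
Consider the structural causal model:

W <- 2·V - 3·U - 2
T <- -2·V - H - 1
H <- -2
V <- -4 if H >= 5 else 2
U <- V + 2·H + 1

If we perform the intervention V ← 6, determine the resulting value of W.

1

Under do(V=6), the mechanism V <- -4 if H >= 5 else 2 is discarded; V is fixed at 6.
U = V + 2·H + 1  [with V=6, H=-2]  = 3
W = 2·V - 3·U - 2  [with V=6, U=3]  = 1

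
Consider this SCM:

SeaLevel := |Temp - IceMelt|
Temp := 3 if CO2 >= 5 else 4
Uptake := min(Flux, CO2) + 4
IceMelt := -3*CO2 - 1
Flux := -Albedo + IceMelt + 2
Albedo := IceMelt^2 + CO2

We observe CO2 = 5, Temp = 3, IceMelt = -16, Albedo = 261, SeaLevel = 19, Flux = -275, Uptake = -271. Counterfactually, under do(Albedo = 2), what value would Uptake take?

The intervention breaks the incoming arrows to Albedo: Albedo := IceMelt^2 + CO2 no longer applies, and Albedo = 2.
IceMelt = -3*CO2 - 1  [with CO2=5]  = -16
Flux = -Albedo + IceMelt + 2  [with Albedo=2, IceMelt=-16]  = -16
Uptake = min(Flux, CO2) + 4  [with Flux=-16, CO2=5]  = -12

-12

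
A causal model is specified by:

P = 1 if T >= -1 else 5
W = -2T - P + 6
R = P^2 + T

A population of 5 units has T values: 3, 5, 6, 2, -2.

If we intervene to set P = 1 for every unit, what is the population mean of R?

3.8

Under do(P=1), P's equation is replaced by P=1 for every unit. Per-unit R: 4, 6, 7, 3, -1. Mean = 3.8.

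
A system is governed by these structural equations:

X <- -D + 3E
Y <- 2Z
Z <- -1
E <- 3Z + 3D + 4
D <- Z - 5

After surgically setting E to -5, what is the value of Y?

Under do(E=-5), the mechanism E <- 3Z + 3D + 4 is discarded; E is fixed at -5.
Since Y is not a descendant of the intervened variable, it is unaffected.
Y = 2Z  [with Z=-1]  = -2

-2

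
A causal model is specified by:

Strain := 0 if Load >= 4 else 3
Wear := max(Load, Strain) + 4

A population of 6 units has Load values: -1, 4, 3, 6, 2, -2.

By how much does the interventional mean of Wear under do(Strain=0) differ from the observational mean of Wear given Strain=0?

Every unit gets Strain=0 under the intervention. Wear values become 4, 8, 7, 10, 6, 4; E[Wear|do(Strain=0)] = 6.5.
E[Wear|Strain=0] averages over only the 2 units with Strain=0 (Load = 4, 6): Wear = 8, 10, mean 9.
Difference = 6.5 − 9 = -2.5.

-2.5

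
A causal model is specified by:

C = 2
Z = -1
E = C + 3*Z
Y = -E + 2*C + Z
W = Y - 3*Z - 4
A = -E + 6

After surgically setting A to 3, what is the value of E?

-1

do(A=3) replaces the equation A = -E + 6 with the constant A = 3.
E is not downstream of the intervention, so its value is determined by the original equations.
E = C + 3*Z  [with C=2, Z=-1]  = -1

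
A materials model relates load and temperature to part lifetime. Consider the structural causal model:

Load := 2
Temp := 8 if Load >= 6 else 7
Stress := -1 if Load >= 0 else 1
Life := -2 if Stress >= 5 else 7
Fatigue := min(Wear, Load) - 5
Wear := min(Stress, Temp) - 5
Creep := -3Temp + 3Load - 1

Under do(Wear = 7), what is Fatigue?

The intervention breaks the incoming arrows to Wear: Wear := min(Stress, Temp) - 5 no longer applies, and Wear = 7.
Fatigue = min(Wear, Load) - 5  [with Wear=7, Load=2]  = -3

-3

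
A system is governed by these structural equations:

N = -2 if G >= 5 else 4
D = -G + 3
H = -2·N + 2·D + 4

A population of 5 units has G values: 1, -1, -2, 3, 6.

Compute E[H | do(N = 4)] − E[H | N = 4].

Under do(N=4), N's equation is replaced by N=4 for every unit. Per-unit H: 0, 4, 6, -4, -10. Mean = -0.8.
E[H|N=4] averages over only the 4 units with N=4 (G = 1, -1, -2, 3): H = 0, 4, 6, -4, mean 1.5.
Difference = -0.8 − 1.5 = -2.3.

-2.3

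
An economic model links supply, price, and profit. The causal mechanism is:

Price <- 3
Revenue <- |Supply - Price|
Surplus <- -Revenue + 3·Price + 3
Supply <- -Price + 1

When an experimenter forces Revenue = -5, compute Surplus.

The intervention breaks the incoming arrows to Revenue: Revenue <- |Supply - Price| no longer applies, and Revenue = -5.
Surplus = -Revenue + 3·Price + 3  [with Revenue=-5, Price=3]  = 17

17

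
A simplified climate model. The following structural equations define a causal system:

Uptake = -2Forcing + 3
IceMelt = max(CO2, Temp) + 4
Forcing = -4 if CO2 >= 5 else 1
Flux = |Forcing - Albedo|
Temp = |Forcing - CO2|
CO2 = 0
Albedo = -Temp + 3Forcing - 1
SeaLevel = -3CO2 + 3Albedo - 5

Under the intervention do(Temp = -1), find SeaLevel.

The intervention breaks the incoming arrows to Temp: Temp = |Forcing - CO2| no longer applies, and Temp = -1.
Forcing = -4 if CO2 >= 5 else 1  [with CO2=0]  = 1
Albedo = -Temp + 3Forcing - 1  [with Temp=-1, Forcing=1]  = 3
SeaLevel = -3CO2 + 3Albedo - 5  [with CO2=0, Albedo=3]  = 4

4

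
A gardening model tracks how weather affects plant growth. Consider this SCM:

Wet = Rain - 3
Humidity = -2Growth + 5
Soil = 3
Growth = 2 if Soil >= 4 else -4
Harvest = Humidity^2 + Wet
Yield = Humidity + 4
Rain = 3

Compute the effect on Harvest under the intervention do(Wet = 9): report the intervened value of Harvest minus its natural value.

9

The intervention breaks the incoming arrows to Wet: Wet = Rain - 3 no longer applies, and Wet = 9.
Growth = 2 if Soil >= 4 else -4  [with Soil=3]  = -4
Humidity = -2Growth + 5  [with Growth=-4]  = 13
Harvest = Humidity^2 + Wet  [with Humidity=13, Wet=9]  = 178
Without intervention: Wet = Rain - 3  [with Rain=3]  = 0; Growth = 2 if Soil >= 4 else -4  [with Soil=3]  = -4; Humidity = -2Growth + 5  [with Growth=-4]  = 13; Harvest = Humidity^2 + Wet  [with Humidity=13, Wet=0]  = 169.
Change = 178 − 169 = 9.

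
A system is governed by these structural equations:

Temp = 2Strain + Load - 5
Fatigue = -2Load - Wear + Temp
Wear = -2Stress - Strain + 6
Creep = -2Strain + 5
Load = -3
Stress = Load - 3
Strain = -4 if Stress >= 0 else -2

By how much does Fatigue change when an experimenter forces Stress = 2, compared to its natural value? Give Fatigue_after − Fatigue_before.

10

Under do(Stress=2), the mechanism Stress = Load - 3 is discarded; Stress is fixed at 2.
Strain = -4 if Stress >= 0 else -2  [with Stress=2]  = -4
Temp = 2Strain + Load - 5  [with Strain=-4, Load=-3]  = -16
Wear = -2Stress - Strain + 6  [with Stress=2, Strain=-4]  = 6
Fatigue = -2Load - Wear + Temp  [with Load=-3, Wear=6, Temp=-16]  = -16
Without intervention: Stress = Load - 3  [with Load=-3]  = -6; Strain = -4 if Stress >= 0 else -2  [with Stress=-6]  = -2; Temp = 2Strain + Load - 5  [with Strain=-2, Load=-3]  = -12; Wear = -2Stress - Strain + 6  [with Stress=-6, Strain=-2]  = 20; Fatigue = -2Load - Wear + Temp  [with Load=-3, Wear=20, Temp=-12]  = -26.
Change = -16 − (-26) = 10.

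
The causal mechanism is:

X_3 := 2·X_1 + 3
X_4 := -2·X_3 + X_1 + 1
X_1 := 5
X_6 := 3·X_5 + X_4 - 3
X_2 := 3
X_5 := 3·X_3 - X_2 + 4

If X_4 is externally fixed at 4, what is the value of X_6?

121

Under do(X_4=4), the mechanism X_4 := -2·X_3 + X_1 + 1 is discarded; X_4 is fixed at 4.
X_3 = 2·X_1 + 3  [with X_1=5]  = 13
X_5 = 3·X_3 - X_2 + 4  [with X_3=13, X_2=3]  = 40
X_6 = 3·X_5 + X_4 - 3  [with X_5=40, X_4=4]  = 121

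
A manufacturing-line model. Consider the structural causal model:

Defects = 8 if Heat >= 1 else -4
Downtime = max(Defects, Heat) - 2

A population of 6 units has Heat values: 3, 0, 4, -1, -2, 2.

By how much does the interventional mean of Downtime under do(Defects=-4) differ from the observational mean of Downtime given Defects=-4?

Every unit gets Defects=-4 under the intervention. Downtime values become 1, -2, 2, -3, -4, 0; E[Downtime|do(Defects=-4)] = -1.
Conditioning on Defects=-4 selects the 3 unit(s) with Heat ∈ {0, -1, -2}. Their Downtime values: -2, -3, -4. Mean = -3.
Difference = -1 − (-3) = 2.

2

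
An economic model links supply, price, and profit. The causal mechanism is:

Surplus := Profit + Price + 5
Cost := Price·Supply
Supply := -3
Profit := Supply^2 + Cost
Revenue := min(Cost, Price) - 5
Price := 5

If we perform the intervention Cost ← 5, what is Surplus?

The intervention breaks the incoming arrows to Cost: Cost := Price·Supply no longer applies, and Cost = 5.
Profit = Supply^2 + Cost  [with Supply=-3, Cost=5]  = 14
Surplus = Profit + Price + 5  [with Profit=14, Price=5]  = 24

24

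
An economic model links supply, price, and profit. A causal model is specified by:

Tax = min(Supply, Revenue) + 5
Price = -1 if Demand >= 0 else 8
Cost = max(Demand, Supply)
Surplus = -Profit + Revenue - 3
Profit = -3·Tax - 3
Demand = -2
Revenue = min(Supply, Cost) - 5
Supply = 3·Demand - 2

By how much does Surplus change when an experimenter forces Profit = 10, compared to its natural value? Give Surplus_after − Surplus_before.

11

do(Profit=10) replaces the equation Profit = -3·Tax - 3 with the constant Profit = 10.
Supply = 3·Demand - 2  [with Demand=-2]  = -8
Cost = max(Demand, Supply)  [with Demand=-2, Supply=-8]  = -2
Revenue = min(Supply, Cost) - 5  [with Supply=-8, Cost=-2]  = -13
Surplus = -Profit + Revenue - 3  [with Profit=10, Revenue=-13]  = -26
Without intervention: Supply = 3·Demand - 2  [with Demand=-2]  = -8; Cost = max(Demand, Supply)  [with Demand=-2, Supply=-8]  = -2; Revenue = min(Supply, Cost) - 5  [with Supply=-8, Cost=-2]  = -13; Tax = min(Supply, Revenue) + 5  [with Supply=-8, Revenue=-13]  = -8; Profit = -3·Tax - 3  [with Tax=-8]  = 21; Surplus = -Profit + Revenue - 3  [with Profit=21, Revenue=-13]  = -37.
Change = -26 − (-37) = 11.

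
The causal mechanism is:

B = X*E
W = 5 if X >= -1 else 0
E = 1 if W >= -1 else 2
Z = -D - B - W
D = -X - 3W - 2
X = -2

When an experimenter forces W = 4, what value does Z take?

10

Under do(W=4), the mechanism W = 5 if X >= -1 else 0 is discarded; W is fixed at 4.
D = -X - 3W - 2  [with X=-2, W=4]  = -12
E = 1 if W >= -1 else 2  [with W=4]  = 1
B = X*E  [with X=-2, E=1]  = -2
Z = -D - B - W  [with D=-12, B=-2, W=4]  = 10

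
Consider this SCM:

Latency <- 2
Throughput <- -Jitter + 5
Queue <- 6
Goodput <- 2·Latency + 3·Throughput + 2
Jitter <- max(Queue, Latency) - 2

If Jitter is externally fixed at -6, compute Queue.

Under do(Jitter=-6), the mechanism Jitter <- max(Queue, Latency) - 2 is discarded; Jitter is fixed at -6.
Since Queue is not a descendant of the intervened variable, it is unaffected.

6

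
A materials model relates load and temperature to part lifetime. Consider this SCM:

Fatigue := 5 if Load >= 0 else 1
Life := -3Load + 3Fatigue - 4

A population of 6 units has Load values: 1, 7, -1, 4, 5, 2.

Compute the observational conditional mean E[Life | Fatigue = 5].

Conditioning on Fatigue=5 selects the 5 unit(s) with Load ∈ {1, 7, 4, 5, 2}. Their Life values: 8, -10, -1, -4, 5. Mean = -0.4.

-0.4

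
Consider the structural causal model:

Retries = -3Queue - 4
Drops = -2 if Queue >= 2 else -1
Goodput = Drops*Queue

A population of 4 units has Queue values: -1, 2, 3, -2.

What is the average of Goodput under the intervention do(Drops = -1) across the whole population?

Every unit gets Drops=-1 under the intervention. Goodput values become 1, -2, -3, 2; E[Goodput|do(Drops=-1)] = -0.5.

-0.5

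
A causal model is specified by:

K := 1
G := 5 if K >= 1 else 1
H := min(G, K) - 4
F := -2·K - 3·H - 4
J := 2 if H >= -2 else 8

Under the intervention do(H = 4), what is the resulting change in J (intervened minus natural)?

-6

do(H=4) replaces the equation H := min(G, K) - 4 with the constant H = 4.
J = 2 if H >= -2 else 8  [with H=4]  = 2
Without intervention: G = 5 if K >= 1 else 1  [with K=1]  = 5; H = min(G, K) - 4  [with G=5, K=1]  = -3; J = 2 if H >= -2 else 8  [with H=-3]  = 8.
Change = 2 − 8 = -6.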